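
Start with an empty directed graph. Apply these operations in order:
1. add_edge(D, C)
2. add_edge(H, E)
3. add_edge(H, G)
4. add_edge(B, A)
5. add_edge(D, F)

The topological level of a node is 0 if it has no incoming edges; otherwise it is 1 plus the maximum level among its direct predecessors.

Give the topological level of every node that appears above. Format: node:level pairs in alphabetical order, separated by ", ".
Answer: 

Answer: A:1, B:0, C:1, D:0, E:1, F:1, G:1, H:0

Derivation:
Op 1: add_edge(D, C). Edges now: 1
Op 2: add_edge(H, E). Edges now: 2
Op 3: add_edge(H, G). Edges now: 3
Op 4: add_edge(B, A). Edges now: 4
Op 5: add_edge(D, F). Edges now: 5
Compute levels (Kahn BFS):
  sources (in-degree 0): B, D, H
  process B: level=0
    B->A: in-degree(A)=0, level(A)=1, enqueue
  process D: level=0
    D->C: in-degree(C)=0, level(C)=1, enqueue
    D->F: in-degree(F)=0, level(F)=1, enqueue
  process H: level=0
    H->E: in-degree(E)=0, level(E)=1, enqueue
    H->G: in-degree(G)=0, level(G)=1, enqueue
  process A: level=1
  process C: level=1
  process F: level=1
  process E: level=1
  process G: level=1
All levels: A:1, B:0, C:1, D:0, E:1, F:1, G:1, H:0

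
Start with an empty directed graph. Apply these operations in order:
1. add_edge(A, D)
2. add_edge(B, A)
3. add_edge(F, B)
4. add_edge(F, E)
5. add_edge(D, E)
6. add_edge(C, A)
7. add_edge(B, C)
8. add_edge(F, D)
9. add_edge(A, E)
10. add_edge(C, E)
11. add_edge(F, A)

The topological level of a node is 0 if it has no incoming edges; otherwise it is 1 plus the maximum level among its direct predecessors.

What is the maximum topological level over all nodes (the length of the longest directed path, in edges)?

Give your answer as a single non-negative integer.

Answer: 5

Derivation:
Op 1: add_edge(A, D). Edges now: 1
Op 2: add_edge(B, A). Edges now: 2
Op 3: add_edge(F, B). Edges now: 3
Op 4: add_edge(F, E). Edges now: 4
Op 5: add_edge(D, E). Edges now: 5
Op 6: add_edge(C, A). Edges now: 6
Op 7: add_edge(B, C). Edges now: 7
Op 8: add_edge(F, D). Edges now: 8
Op 9: add_edge(A, E). Edges now: 9
Op 10: add_edge(C, E). Edges now: 10
Op 11: add_edge(F, A). Edges now: 11
Compute levels (Kahn BFS):
  sources (in-degree 0): F
  process F: level=0
    F->A: in-degree(A)=2, level(A)>=1
    F->B: in-degree(B)=0, level(B)=1, enqueue
    F->D: in-degree(D)=1, level(D)>=1
    F->E: in-degree(E)=3, level(E)>=1
  process B: level=1
    B->A: in-degree(A)=1, level(A)>=2
    B->C: in-degree(C)=0, level(C)=2, enqueue
  process C: level=2
    C->A: in-degree(A)=0, level(A)=3, enqueue
    C->E: in-degree(E)=2, level(E)>=3
  process A: level=3
    A->D: in-degree(D)=0, level(D)=4, enqueue
    A->E: in-degree(E)=1, level(E)>=4
  process D: level=4
    D->E: in-degree(E)=0, level(E)=5, enqueue
  process E: level=5
All levels: A:3, B:1, C:2, D:4, E:5, F:0
max level = 5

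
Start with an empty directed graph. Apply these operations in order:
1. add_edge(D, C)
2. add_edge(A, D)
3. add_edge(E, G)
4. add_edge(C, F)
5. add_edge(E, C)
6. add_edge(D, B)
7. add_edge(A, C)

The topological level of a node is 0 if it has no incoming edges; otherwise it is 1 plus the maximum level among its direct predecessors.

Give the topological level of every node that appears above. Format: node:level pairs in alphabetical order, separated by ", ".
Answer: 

Answer: A:0, B:2, C:2, D:1, E:0, F:3, G:1

Derivation:
Op 1: add_edge(D, C). Edges now: 1
Op 2: add_edge(A, D). Edges now: 2
Op 3: add_edge(E, G). Edges now: 3
Op 4: add_edge(C, F). Edges now: 4
Op 5: add_edge(E, C). Edges now: 5
Op 6: add_edge(D, B). Edges now: 6
Op 7: add_edge(A, C). Edges now: 7
Compute levels (Kahn BFS):
  sources (in-degree 0): A, E
  process A: level=0
    A->C: in-degree(C)=2, level(C)>=1
    A->D: in-degree(D)=0, level(D)=1, enqueue
  process E: level=0
    E->C: in-degree(C)=1, level(C)>=1
    E->G: in-degree(G)=0, level(G)=1, enqueue
  process D: level=1
    D->B: in-degree(B)=0, level(B)=2, enqueue
    D->C: in-degree(C)=0, level(C)=2, enqueue
  process G: level=1
  process B: level=2
  process C: level=2
    C->F: in-degree(F)=0, level(F)=3, enqueue
  process F: level=3
All levels: A:0, B:2, C:2, D:1, E:0, F:3, G:1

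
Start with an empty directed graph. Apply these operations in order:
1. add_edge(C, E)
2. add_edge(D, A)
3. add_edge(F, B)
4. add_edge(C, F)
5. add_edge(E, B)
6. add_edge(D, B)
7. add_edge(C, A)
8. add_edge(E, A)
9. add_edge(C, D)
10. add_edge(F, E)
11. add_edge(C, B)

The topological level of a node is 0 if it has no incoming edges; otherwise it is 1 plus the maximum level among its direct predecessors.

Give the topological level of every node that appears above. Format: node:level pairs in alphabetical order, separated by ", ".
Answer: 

Op 1: add_edge(C, E). Edges now: 1
Op 2: add_edge(D, A). Edges now: 2
Op 3: add_edge(F, B). Edges now: 3
Op 4: add_edge(C, F). Edges now: 4
Op 5: add_edge(E, B). Edges now: 5
Op 6: add_edge(D, B). Edges now: 6
Op 7: add_edge(C, A). Edges now: 7
Op 8: add_edge(E, A). Edges now: 8
Op 9: add_edge(C, D). Edges now: 9
Op 10: add_edge(F, E). Edges now: 10
Op 11: add_edge(C, B). Edges now: 11
Compute levels (Kahn BFS):
  sources (in-degree 0): C
  process C: level=0
    C->A: in-degree(A)=2, level(A)>=1
    C->B: in-degree(B)=3, level(B)>=1
    C->D: in-degree(D)=0, level(D)=1, enqueue
    C->E: in-degree(E)=1, level(E)>=1
    C->F: in-degree(F)=0, level(F)=1, enqueue
  process D: level=1
    D->A: in-degree(A)=1, level(A)>=2
    D->B: in-degree(B)=2, level(B)>=2
  process F: level=1
    F->B: in-degree(B)=1, level(B)>=2
    F->E: in-degree(E)=0, level(E)=2, enqueue
  process E: level=2
    E->A: in-degree(A)=0, level(A)=3, enqueue
    E->B: in-degree(B)=0, level(B)=3, enqueue
  process A: level=3
  process B: level=3
All levels: A:3, B:3, C:0, D:1, E:2, F:1

Answer: A:3, B:3, C:0, D:1, E:2, F:1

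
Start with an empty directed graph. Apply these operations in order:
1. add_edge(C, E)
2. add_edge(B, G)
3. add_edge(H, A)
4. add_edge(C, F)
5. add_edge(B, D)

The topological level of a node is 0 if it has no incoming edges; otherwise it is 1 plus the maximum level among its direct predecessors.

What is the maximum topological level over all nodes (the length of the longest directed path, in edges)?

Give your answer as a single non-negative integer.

Answer: 1

Derivation:
Op 1: add_edge(C, E). Edges now: 1
Op 2: add_edge(B, G). Edges now: 2
Op 3: add_edge(H, A). Edges now: 3
Op 4: add_edge(C, F). Edges now: 4
Op 5: add_edge(B, D). Edges now: 5
Compute levels (Kahn BFS):
  sources (in-degree 0): B, C, H
  process B: level=0
    B->D: in-degree(D)=0, level(D)=1, enqueue
    B->G: in-degree(G)=0, level(G)=1, enqueue
  process C: level=0
    C->E: in-degree(E)=0, level(E)=1, enqueue
    C->F: in-degree(F)=0, level(F)=1, enqueue
  process H: level=0
    H->A: in-degree(A)=0, level(A)=1, enqueue
  process D: level=1
  process G: level=1
  process E: level=1
  process F: level=1
  process A: level=1
All levels: A:1, B:0, C:0, D:1, E:1, F:1, G:1, H:0
max level = 1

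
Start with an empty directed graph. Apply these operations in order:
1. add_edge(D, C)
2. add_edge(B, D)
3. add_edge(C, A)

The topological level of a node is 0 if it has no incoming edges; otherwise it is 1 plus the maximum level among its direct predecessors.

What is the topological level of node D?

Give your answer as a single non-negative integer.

Op 1: add_edge(D, C). Edges now: 1
Op 2: add_edge(B, D). Edges now: 2
Op 3: add_edge(C, A). Edges now: 3
Compute levels (Kahn BFS):
  sources (in-degree 0): B
  process B: level=0
    B->D: in-degree(D)=0, level(D)=1, enqueue
  process D: level=1
    D->C: in-degree(C)=0, level(C)=2, enqueue
  process C: level=2
    C->A: in-degree(A)=0, level(A)=3, enqueue
  process A: level=3
All levels: A:3, B:0, C:2, D:1
level(D) = 1

Answer: 1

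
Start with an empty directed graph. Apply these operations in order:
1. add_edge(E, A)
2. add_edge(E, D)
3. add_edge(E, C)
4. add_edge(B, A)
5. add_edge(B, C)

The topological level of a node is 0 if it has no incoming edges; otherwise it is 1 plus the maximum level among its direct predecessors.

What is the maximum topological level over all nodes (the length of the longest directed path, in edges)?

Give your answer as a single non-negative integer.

Op 1: add_edge(E, A). Edges now: 1
Op 2: add_edge(E, D). Edges now: 2
Op 3: add_edge(E, C). Edges now: 3
Op 4: add_edge(B, A). Edges now: 4
Op 5: add_edge(B, C). Edges now: 5
Compute levels (Kahn BFS):
  sources (in-degree 0): B, E
  process B: level=0
    B->A: in-degree(A)=1, level(A)>=1
    B->C: in-degree(C)=1, level(C)>=1
  process E: level=0
    E->A: in-degree(A)=0, level(A)=1, enqueue
    E->C: in-degree(C)=0, level(C)=1, enqueue
    E->D: in-degree(D)=0, level(D)=1, enqueue
  process A: level=1
  process C: level=1
  process D: level=1
All levels: A:1, B:0, C:1, D:1, E:0
max level = 1

Answer: 1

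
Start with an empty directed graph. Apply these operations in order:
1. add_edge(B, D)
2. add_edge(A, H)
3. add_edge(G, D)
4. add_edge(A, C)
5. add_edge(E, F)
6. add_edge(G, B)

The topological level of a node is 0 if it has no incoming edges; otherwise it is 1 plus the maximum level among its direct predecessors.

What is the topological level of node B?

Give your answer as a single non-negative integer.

Answer: 1

Derivation:
Op 1: add_edge(B, D). Edges now: 1
Op 2: add_edge(A, H). Edges now: 2
Op 3: add_edge(G, D). Edges now: 3
Op 4: add_edge(A, C). Edges now: 4
Op 5: add_edge(E, F). Edges now: 5
Op 6: add_edge(G, B). Edges now: 6
Compute levels (Kahn BFS):
  sources (in-degree 0): A, E, G
  process A: level=0
    A->C: in-degree(C)=0, level(C)=1, enqueue
    A->H: in-degree(H)=0, level(H)=1, enqueue
  process E: level=0
    E->F: in-degree(F)=0, level(F)=1, enqueue
  process G: level=0
    G->B: in-degree(B)=0, level(B)=1, enqueue
    G->D: in-degree(D)=1, level(D)>=1
  process C: level=1
  process H: level=1
  process F: level=1
  process B: level=1
    B->D: in-degree(D)=0, level(D)=2, enqueue
  process D: level=2
All levels: A:0, B:1, C:1, D:2, E:0, F:1, G:0, H:1
level(B) = 1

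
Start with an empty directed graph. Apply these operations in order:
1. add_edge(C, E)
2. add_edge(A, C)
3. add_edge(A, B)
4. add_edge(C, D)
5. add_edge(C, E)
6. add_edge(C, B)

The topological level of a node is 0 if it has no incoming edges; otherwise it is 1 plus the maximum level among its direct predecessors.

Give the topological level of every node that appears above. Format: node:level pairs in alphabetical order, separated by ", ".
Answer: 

Answer: A:0, B:2, C:1, D:2, E:2

Derivation:
Op 1: add_edge(C, E). Edges now: 1
Op 2: add_edge(A, C). Edges now: 2
Op 3: add_edge(A, B). Edges now: 3
Op 4: add_edge(C, D). Edges now: 4
Op 5: add_edge(C, E) (duplicate, no change). Edges now: 4
Op 6: add_edge(C, B). Edges now: 5
Compute levels (Kahn BFS):
  sources (in-degree 0): A
  process A: level=0
    A->B: in-degree(B)=1, level(B)>=1
    A->C: in-degree(C)=0, level(C)=1, enqueue
  process C: level=1
    C->B: in-degree(B)=0, level(B)=2, enqueue
    C->D: in-degree(D)=0, level(D)=2, enqueue
    C->E: in-degree(E)=0, level(E)=2, enqueue
  process B: level=2
  process D: level=2
  process E: level=2
All levels: A:0, B:2, C:1, D:2, E:2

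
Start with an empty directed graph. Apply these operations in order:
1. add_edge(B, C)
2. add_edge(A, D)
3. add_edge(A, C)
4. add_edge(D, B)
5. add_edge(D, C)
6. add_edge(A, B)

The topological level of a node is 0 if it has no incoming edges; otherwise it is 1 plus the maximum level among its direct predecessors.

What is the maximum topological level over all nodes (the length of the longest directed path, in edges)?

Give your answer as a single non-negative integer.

Op 1: add_edge(B, C). Edges now: 1
Op 2: add_edge(A, D). Edges now: 2
Op 3: add_edge(A, C). Edges now: 3
Op 4: add_edge(D, B). Edges now: 4
Op 5: add_edge(D, C). Edges now: 5
Op 6: add_edge(A, B). Edges now: 6
Compute levels (Kahn BFS):
  sources (in-degree 0): A
  process A: level=0
    A->B: in-degree(B)=1, level(B)>=1
    A->C: in-degree(C)=2, level(C)>=1
    A->D: in-degree(D)=0, level(D)=1, enqueue
  process D: level=1
    D->B: in-degree(B)=0, level(B)=2, enqueue
    D->C: in-degree(C)=1, level(C)>=2
  process B: level=2
    B->C: in-degree(C)=0, level(C)=3, enqueue
  process C: level=3
All levels: A:0, B:2, C:3, D:1
max level = 3

Answer: 3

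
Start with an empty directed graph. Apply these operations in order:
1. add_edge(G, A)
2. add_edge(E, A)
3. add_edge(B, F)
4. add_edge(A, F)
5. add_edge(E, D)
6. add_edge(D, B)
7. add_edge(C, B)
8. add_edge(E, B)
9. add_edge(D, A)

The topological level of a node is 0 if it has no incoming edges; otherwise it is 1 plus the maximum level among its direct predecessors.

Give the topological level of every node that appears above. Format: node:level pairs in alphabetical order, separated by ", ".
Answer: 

Op 1: add_edge(G, A). Edges now: 1
Op 2: add_edge(E, A). Edges now: 2
Op 3: add_edge(B, F). Edges now: 3
Op 4: add_edge(A, F). Edges now: 4
Op 5: add_edge(E, D). Edges now: 5
Op 6: add_edge(D, B). Edges now: 6
Op 7: add_edge(C, B). Edges now: 7
Op 8: add_edge(E, B). Edges now: 8
Op 9: add_edge(D, A). Edges now: 9
Compute levels (Kahn BFS):
  sources (in-degree 0): C, E, G
  process C: level=0
    C->B: in-degree(B)=2, level(B)>=1
  process E: level=0
    E->A: in-degree(A)=2, level(A)>=1
    E->B: in-degree(B)=1, level(B)>=1
    E->D: in-degree(D)=0, level(D)=1, enqueue
  process G: level=0
    G->A: in-degree(A)=1, level(A)>=1
  process D: level=1
    D->A: in-degree(A)=0, level(A)=2, enqueue
    D->B: in-degree(B)=0, level(B)=2, enqueue
  process A: level=2
    A->F: in-degree(F)=1, level(F)>=3
  process B: level=2
    B->F: in-degree(F)=0, level(F)=3, enqueue
  process F: level=3
All levels: A:2, B:2, C:0, D:1, E:0, F:3, G:0

Answer: A:2, B:2, C:0, D:1, E:0, F:3, G:0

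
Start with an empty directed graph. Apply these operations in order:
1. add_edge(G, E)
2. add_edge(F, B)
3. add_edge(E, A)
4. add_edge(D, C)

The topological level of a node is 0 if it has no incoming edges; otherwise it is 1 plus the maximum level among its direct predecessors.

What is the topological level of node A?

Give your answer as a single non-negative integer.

Answer: 2

Derivation:
Op 1: add_edge(G, E). Edges now: 1
Op 2: add_edge(F, B). Edges now: 2
Op 3: add_edge(E, A). Edges now: 3
Op 4: add_edge(D, C). Edges now: 4
Compute levels (Kahn BFS):
  sources (in-degree 0): D, F, G
  process D: level=0
    D->C: in-degree(C)=0, level(C)=1, enqueue
  process F: level=0
    F->B: in-degree(B)=0, level(B)=1, enqueue
  process G: level=0
    G->E: in-degree(E)=0, level(E)=1, enqueue
  process C: level=1
  process B: level=1
  process E: level=1
    E->A: in-degree(A)=0, level(A)=2, enqueue
  process A: level=2
All levels: A:2, B:1, C:1, D:0, E:1, F:0, G:0
level(A) = 2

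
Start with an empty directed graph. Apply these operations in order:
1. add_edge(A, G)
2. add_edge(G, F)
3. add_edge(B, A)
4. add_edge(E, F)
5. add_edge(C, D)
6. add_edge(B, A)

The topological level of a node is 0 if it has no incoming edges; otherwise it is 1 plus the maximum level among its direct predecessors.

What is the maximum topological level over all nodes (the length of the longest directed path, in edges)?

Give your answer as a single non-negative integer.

Op 1: add_edge(A, G). Edges now: 1
Op 2: add_edge(G, F). Edges now: 2
Op 3: add_edge(B, A). Edges now: 3
Op 4: add_edge(E, F). Edges now: 4
Op 5: add_edge(C, D). Edges now: 5
Op 6: add_edge(B, A) (duplicate, no change). Edges now: 5
Compute levels (Kahn BFS):
  sources (in-degree 0): B, C, E
  process B: level=0
    B->A: in-degree(A)=0, level(A)=1, enqueue
  process C: level=0
    C->D: in-degree(D)=0, level(D)=1, enqueue
  process E: level=0
    E->F: in-degree(F)=1, level(F)>=1
  process A: level=1
    A->G: in-degree(G)=0, level(G)=2, enqueue
  process D: level=1
  process G: level=2
    G->F: in-degree(F)=0, level(F)=3, enqueue
  process F: level=3
All levels: A:1, B:0, C:0, D:1, E:0, F:3, G:2
max level = 3

Answer: 3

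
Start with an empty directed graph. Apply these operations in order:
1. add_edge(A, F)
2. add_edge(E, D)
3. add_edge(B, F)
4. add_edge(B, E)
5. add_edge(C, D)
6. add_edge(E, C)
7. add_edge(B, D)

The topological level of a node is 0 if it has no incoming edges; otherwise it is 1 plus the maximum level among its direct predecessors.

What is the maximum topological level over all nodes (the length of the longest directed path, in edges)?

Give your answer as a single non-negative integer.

Op 1: add_edge(A, F). Edges now: 1
Op 2: add_edge(E, D). Edges now: 2
Op 3: add_edge(B, F). Edges now: 3
Op 4: add_edge(B, E). Edges now: 4
Op 5: add_edge(C, D). Edges now: 5
Op 6: add_edge(E, C). Edges now: 6
Op 7: add_edge(B, D). Edges now: 7
Compute levels (Kahn BFS):
  sources (in-degree 0): A, B
  process A: level=0
    A->F: in-degree(F)=1, level(F)>=1
  process B: level=0
    B->D: in-degree(D)=2, level(D)>=1
    B->E: in-degree(E)=0, level(E)=1, enqueue
    B->F: in-degree(F)=0, level(F)=1, enqueue
  process E: level=1
    E->C: in-degree(C)=0, level(C)=2, enqueue
    E->D: in-degree(D)=1, level(D)>=2
  process F: level=1
  process C: level=2
    C->D: in-degree(D)=0, level(D)=3, enqueue
  process D: level=3
All levels: A:0, B:0, C:2, D:3, E:1, F:1
max level = 3

Answer: 3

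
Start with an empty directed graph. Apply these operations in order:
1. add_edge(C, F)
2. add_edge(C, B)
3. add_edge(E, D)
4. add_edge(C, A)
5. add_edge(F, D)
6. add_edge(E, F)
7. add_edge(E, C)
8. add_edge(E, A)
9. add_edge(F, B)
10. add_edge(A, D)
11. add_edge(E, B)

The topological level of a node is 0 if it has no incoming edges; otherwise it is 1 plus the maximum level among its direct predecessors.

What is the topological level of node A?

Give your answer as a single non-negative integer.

Op 1: add_edge(C, F). Edges now: 1
Op 2: add_edge(C, B). Edges now: 2
Op 3: add_edge(E, D). Edges now: 3
Op 4: add_edge(C, A). Edges now: 4
Op 5: add_edge(F, D). Edges now: 5
Op 6: add_edge(E, F). Edges now: 6
Op 7: add_edge(E, C). Edges now: 7
Op 8: add_edge(E, A). Edges now: 8
Op 9: add_edge(F, B). Edges now: 9
Op 10: add_edge(A, D). Edges now: 10
Op 11: add_edge(E, B). Edges now: 11
Compute levels (Kahn BFS):
  sources (in-degree 0): E
  process E: level=0
    E->A: in-degree(A)=1, level(A)>=1
    E->B: in-degree(B)=2, level(B)>=1
    E->C: in-degree(C)=0, level(C)=1, enqueue
    E->D: in-degree(D)=2, level(D)>=1
    E->F: in-degree(F)=1, level(F)>=1
  process C: level=1
    C->A: in-degree(A)=0, level(A)=2, enqueue
    C->B: in-degree(B)=1, level(B)>=2
    C->F: in-degree(F)=0, level(F)=2, enqueue
  process A: level=2
    A->D: in-degree(D)=1, level(D)>=3
  process F: level=2
    F->B: in-degree(B)=0, level(B)=3, enqueue
    F->D: in-degree(D)=0, level(D)=3, enqueue
  process B: level=3
  process D: level=3
All levels: A:2, B:3, C:1, D:3, E:0, F:2
level(A) = 2

Answer: 2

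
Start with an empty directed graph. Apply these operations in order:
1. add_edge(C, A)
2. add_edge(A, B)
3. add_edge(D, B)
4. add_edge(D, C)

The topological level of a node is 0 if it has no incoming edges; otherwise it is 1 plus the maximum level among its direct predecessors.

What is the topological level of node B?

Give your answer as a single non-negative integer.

Op 1: add_edge(C, A). Edges now: 1
Op 2: add_edge(A, B). Edges now: 2
Op 3: add_edge(D, B). Edges now: 3
Op 4: add_edge(D, C). Edges now: 4
Compute levels (Kahn BFS):
  sources (in-degree 0): D
  process D: level=0
    D->B: in-degree(B)=1, level(B)>=1
    D->C: in-degree(C)=0, level(C)=1, enqueue
  process C: level=1
    C->A: in-degree(A)=0, level(A)=2, enqueue
  process A: level=2
    A->B: in-degree(B)=0, level(B)=3, enqueue
  process B: level=3
All levels: A:2, B:3, C:1, D:0
level(B) = 3

Answer: 3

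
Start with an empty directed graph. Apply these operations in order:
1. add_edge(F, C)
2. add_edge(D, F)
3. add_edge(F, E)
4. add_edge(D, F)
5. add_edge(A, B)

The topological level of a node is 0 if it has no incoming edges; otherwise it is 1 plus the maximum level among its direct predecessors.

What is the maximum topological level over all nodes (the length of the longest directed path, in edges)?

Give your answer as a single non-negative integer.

Answer: 2

Derivation:
Op 1: add_edge(F, C). Edges now: 1
Op 2: add_edge(D, F). Edges now: 2
Op 3: add_edge(F, E). Edges now: 3
Op 4: add_edge(D, F) (duplicate, no change). Edges now: 3
Op 5: add_edge(A, B). Edges now: 4
Compute levels (Kahn BFS):
  sources (in-degree 0): A, D
  process A: level=0
    A->B: in-degree(B)=0, level(B)=1, enqueue
  process D: level=0
    D->F: in-degree(F)=0, level(F)=1, enqueue
  process B: level=1
  process F: level=1
    F->C: in-degree(C)=0, level(C)=2, enqueue
    F->E: in-degree(E)=0, level(E)=2, enqueue
  process C: level=2
  process E: level=2
All levels: A:0, B:1, C:2, D:0, E:2, F:1
max level = 2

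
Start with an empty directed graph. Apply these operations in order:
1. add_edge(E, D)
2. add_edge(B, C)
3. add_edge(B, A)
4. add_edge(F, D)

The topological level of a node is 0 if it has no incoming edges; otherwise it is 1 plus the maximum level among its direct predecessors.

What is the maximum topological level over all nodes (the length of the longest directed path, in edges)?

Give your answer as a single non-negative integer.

Op 1: add_edge(E, D). Edges now: 1
Op 2: add_edge(B, C). Edges now: 2
Op 3: add_edge(B, A). Edges now: 3
Op 4: add_edge(F, D). Edges now: 4
Compute levels (Kahn BFS):
  sources (in-degree 0): B, E, F
  process B: level=0
    B->A: in-degree(A)=0, level(A)=1, enqueue
    B->C: in-degree(C)=0, level(C)=1, enqueue
  process E: level=0
    E->D: in-degree(D)=1, level(D)>=1
  process F: level=0
    F->D: in-degree(D)=0, level(D)=1, enqueue
  process A: level=1
  process C: level=1
  process D: level=1
All levels: A:1, B:0, C:1, D:1, E:0, F:0
max level = 1

Answer: 1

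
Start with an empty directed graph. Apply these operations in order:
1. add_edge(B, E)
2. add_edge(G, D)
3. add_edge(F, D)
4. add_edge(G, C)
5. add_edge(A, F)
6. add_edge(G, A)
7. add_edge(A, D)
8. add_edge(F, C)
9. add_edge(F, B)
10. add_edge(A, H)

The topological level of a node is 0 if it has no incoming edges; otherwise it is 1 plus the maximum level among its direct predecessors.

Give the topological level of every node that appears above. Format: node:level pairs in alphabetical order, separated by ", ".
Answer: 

Answer: A:1, B:3, C:3, D:3, E:4, F:2, G:0, H:2

Derivation:
Op 1: add_edge(B, E). Edges now: 1
Op 2: add_edge(G, D). Edges now: 2
Op 3: add_edge(F, D). Edges now: 3
Op 4: add_edge(G, C). Edges now: 4
Op 5: add_edge(A, F). Edges now: 5
Op 6: add_edge(G, A). Edges now: 6
Op 7: add_edge(A, D). Edges now: 7
Op 8: add_edge(F, C). Edges now: 8
Op 9: add_edge(F, B). Edges now: 9
Op 10: add_edge(A, H). Edges now: 10
Compute levels (Kahn BFS):
  sources (in-degree 0): G
  process G: level=0
    G->A: in-degree(A)=0, level(A)=1, enqueue
    G->C: in-degree(C)=1, level(C)>=1
    G->D: in-degree(D)=2, level(D)>=1
  process A: level=1
    A->D: in-degree(D)=1, level(D)>=2
    A->F: in-degree(F)=0, level(F)=2, enqueue
    A->H: in-degree(H)=0, level(H)=2, enqueue
  process F: level=2
    F->B: in-degree(B)=0, level(B)=3, enqueue
    F->C: in-degree(C)=0, level(C)=3, enqueue
    F->D: in-degree(D)=0, level(D)=3, enqueue
  process H: level=2
  process B: level=3
    B->E: in-degree(E)=0, level(E)=4, enqueue
  process C: level=3
  process D: level=3
  process E: level=4
All levels: A:1, B:3, C:3, D:3, E:4, F:2, G:0, H:2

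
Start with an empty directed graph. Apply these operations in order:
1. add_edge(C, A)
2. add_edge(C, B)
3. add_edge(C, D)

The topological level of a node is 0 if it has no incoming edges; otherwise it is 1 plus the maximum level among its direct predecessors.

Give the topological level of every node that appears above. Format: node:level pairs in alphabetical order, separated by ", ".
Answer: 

Answer: A:1, B:1, C:0, D:1

Derivation:
Op 1: add_edge(C, A). Edges now: 1
Op 2: add_edge(C, B). Edges now: 2
Op 3: add_edge(C, D). Edges now: 3
Compute levels (Kahn BFS):
  sources (in-degree 0): C
  process C: level=0
    C->A: in-degree(A)=0, level(A)=1, enqueue
    C->B: in-degree(B)=0, level(B)=1, enqueue
    C->D: in-degree(D)=0, level(D)=1, enqueue
  process A: level=1
  process B: level=1
  process D: level=1
All levels: A:1, B:1, C:0, D:1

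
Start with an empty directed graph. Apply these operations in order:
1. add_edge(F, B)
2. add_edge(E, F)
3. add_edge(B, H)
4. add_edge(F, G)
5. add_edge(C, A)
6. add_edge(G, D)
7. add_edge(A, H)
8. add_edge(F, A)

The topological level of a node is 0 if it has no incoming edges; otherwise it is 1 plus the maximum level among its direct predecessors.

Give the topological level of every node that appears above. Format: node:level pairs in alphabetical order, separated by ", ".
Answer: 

Op 1: add_edge(F, B). Edges now: 1
Op 2: add_edge(E, F). Edges now: 2
Op 3: add_edge(B, H). Edges now: 3
Op 4: add_edge(F, G). Edges now: 4
Op 5: add_edge(C, A). Edges now: 5
Op 6: add_edge(G, D). Edges now: 6
Op 7: add_edge(A, H). Edges now: 7
Op 8: add_edge(F, A). Edges now: 8
Compute levels (Kahn BFS):
  sources (in-degree 0): C, E
  process C: level=0
    C->A: in-degree(A)=1, level(A)>=1
  process E: level=0
    E->F: in-degree(F)=0, level(F)=1, enqueue
  process F: level=1
    F->A: in-degree(A)=0, level(A)=2, enqueue
    F->B: in-degree(B)=0, level(B)=2, enqueue
    F->G: in-degree(G)=0, level(G)=2, enqueue
  process A: level=2
    A->H: in-degree(H)=1, level(H)>=3
  process B: level=2
    B->H: in-degree(H)=0, level(H)=3, enqueue
  process G: level=2
    G->D: in-degree(D)=0, level(D)=3, enqueue
  process H: level=3
  process D: level=3
All levels: A:2, B:2, C:0, D:3, E:0, F:1, G:2, H:3

Answer: A:2, B:2, C:0, D:3, E:0, F:1, G:2, H:3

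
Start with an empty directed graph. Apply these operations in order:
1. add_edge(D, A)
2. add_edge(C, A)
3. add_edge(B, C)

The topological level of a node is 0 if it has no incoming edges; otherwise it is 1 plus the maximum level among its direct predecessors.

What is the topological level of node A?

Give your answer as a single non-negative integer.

Answer: 2

Derivation:
Op 1: add_edge(D, A). Edges now: 1
Op 2: add_edge(C, A). Edges now: 2
Op 3: add_edge(B, C). Edges now: 3
Compute levels (Kahn BFS):
  sources (in-degree 0): B, D
  process B: level=0
    B->C: in-degree(C)=0, level(C)=1, enqueue
  process D: level=0
    D->A: in-degree(A)=1, level(A)>=1
  process C: level=1
    C->A: in-degree(A)=0, level(A)=2, enqueue
  process A: level=2
All levels: A:2, B:0, C:1, D:0
level(A) = 2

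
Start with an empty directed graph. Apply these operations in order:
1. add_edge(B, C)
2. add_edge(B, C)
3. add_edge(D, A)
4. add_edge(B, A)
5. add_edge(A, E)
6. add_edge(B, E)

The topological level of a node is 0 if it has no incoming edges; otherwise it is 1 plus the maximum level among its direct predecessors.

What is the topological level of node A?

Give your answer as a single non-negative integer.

Answer: 1

Derivation:
Op 1: add_edge(B, C). Edges now: 1
Op 2: add_edge(B, C) (duplicate, no change). Edges now: 1
Op 3: add_edge(D, A). Edges now: 2
Op 4: add_edge(B, A). Edges now: 3
Op 5: add_edge(A, E). Edges now: 4
Op 6: add_edge(B, E). Edges now: 5
Compute levels (Kahn BFS):
  sources (in-degree 0): B, D
  process B: level=0
    B->A: in-degree(A)=1, level(A)>=1
    B->C: in-degree(C)=0, level(C)=1, enqueue
    B->E: in-degree(E)=1, level(E)>=1
  process D: level=0
    D->A: in-degree(A)=0, level(A)=1, enqueue
  process C: level=1
  process A: level=1
    A->E: in-degree(E)=0, level(E)=2, enqueue
  process E: level=2
All levels: A:1, B:0, C:1, D:0, E:2
level(A) = 1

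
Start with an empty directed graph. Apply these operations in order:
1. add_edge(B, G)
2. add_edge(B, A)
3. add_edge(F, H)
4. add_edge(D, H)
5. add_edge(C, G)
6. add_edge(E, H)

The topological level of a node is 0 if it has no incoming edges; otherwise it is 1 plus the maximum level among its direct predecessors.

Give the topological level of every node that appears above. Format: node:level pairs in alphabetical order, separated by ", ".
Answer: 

Op 1: add_edge(B, G). Edges now: 1
Op 2: add_edge(B, A). Edges now: 2
Op 3: add_edge(F, H). Edges now: 3
Op 4: add_edge(D, H). Edges now: 4
Op 5: add_edge(C, G). Edges now: 5
Op 6: add_edge(E, H). Edges now: 6
Compute levels (Kahn BFS):
  sources (in-degree 0): B, C, D, E, F
  process B: level=0
    B->A: in-degree(A)=0, level(A)=1, enqueue
    B->G: in-degree(G)=1, level(G)>=1
  process C: level=0
    C->G: in-degree(G)=0, level(G)=1, enqueue
  process D: level=0
    D->H: in-degree(H)=2, level(H)>=1
  process E: level=0
    E->H: in-degree(H)=1, level(H)>=1
  process F: level=0
    F->H: in-degree(H)=0, level(H)=1, enqueue
  process A: level=1
  process G: level=1
  process H: level=1
All levels: A:1, B:0, C:0, D:0, E:0, F:0, G:1, H:1

Answer: A:1, B:0, C:0, D:0, E:0, F:0, G:1, H:1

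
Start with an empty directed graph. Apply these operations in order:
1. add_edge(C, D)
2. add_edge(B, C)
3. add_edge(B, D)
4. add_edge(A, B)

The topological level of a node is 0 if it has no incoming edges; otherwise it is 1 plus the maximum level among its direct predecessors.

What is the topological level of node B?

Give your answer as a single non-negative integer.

Op 1: add_edge(C, D). Edges now: 1
Op 2: add_edge(B, C). Edges now: 2
Op 3: add_edge(B, D). Edges now: 3
Op 4: add_edge(A, B). Edges now: 4
Compute levels (Kahn BFS):
  sources (in-degree 0): A
  process A: level=0
    A->B: in-degree(B)=0, level(B)=1, enqueue
  process B: level=1
    B->C: in-degree(C)=0, level(C)=2, enqueue
    B->D: in-degree(D)=1, level(D)>=2
  process C: level=2
    C->D: in-degree(D)=0, level(D)=3, enqueue
  process D: level=3
All levels: A:0, B:1, C:2, D:3
level(B) = 1

Answer: 1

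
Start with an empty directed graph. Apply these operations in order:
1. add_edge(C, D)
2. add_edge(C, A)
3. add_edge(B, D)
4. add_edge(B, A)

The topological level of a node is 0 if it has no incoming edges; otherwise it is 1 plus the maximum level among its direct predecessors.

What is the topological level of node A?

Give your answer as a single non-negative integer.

Op 1: add_edge(C, D). Edges now: 1
Op 2: add_edge(C, A). Edges now: 2
Op 3: add_edge(B, D). Edges now: 3
Op 4: add_edge(B, A). Edges now: 4
Compute levels (Kahn BFS):
  sources (in-degree 0): B, C
  process B: level=0
    B->A: in-degree(A)=1, level(A)>=1
    B->D: in-degree(D)=1, level(D)>=1
  process C: level=0
    C->A: in-degree(A)=0, level(A)=1, enqueue
    C->D: in-degree(D)=0, level(D)=1, enqueue
  process A: level=1
  process D: level=1
All levels: A:1, B:0, C:0, D:1
level(A) = 1

Answer: 1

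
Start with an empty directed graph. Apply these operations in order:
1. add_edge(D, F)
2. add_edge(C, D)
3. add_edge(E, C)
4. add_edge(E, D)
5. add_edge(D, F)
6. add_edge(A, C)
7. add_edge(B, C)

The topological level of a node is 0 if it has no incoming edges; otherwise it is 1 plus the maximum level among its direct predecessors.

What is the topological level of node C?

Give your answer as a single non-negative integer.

Op 1: add_edge(D, F). Edges now: 1
Op 2: add_edge(C, D). Edges now: 2
Op 3: add_edge(E, C). Edges now: 3
Op 4: add_edge(E, D). Edges now: 4
Op 5: add_edge(D, F) (duplicate, no change). Edges now: 4
Op 6: add_edge(A, C). Edges now: 5
Op 7: add_edge(B, C). Edges now: 6
Compute levels (Kahn BFS):
  sources (in-degree 0): A, B, E
  process A: level=0
    A->C: in-degree(C)=2, level(C)>=1
  process B: level=0
    B->C: in-degree(C)=1, level(C)>=1
  process E: level=0
    E->C: in-degree(C)=0, level(C)=1, enqueue
    E->D: in-degree(D)=1, level(D)>=1
  process C: level=1
    C->D: in-degree(D)=0, level(D)=2, enqueue
  process D: level=2
    D->F: in-degree(F)=0, level(F)=3, enqueue
  process F: level=3
All levels: A:0, B:0, C:1, D:2, E:0, F:3
level(C) = 1

Answer: 1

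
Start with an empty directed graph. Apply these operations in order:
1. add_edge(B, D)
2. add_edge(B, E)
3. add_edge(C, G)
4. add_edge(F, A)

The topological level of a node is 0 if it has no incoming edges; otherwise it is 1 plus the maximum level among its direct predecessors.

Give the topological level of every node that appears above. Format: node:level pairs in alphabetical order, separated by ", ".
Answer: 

Op 1: add_edge(B, D). Edges now: 1
Op 2: add_edge(B, E). Edges now: 2
Op 3: add_edge(C, G). Edges now: 3
Op 4: add_edge(F, A). Edges now: 4
Compute levels (Kahn BFS):
  sources (in-degree 0): B, C, F
  process B: level=0
    B->D: in-degree(D)=0, level(D)=1, enqueue
    B->E: in-degree(E)=0, level(E)=1, enqueue
  process C: level=0
    C->G: in-degree(G)=0, level(G)=1, enqueue
  process F: level=0
    F->A: in-degree(A)=0, level(A)=1, enqueue
  process D: level=1
  process E: level=1
  process G: level=1
  process A: level=1
All levels: A:1, B:0, C:0, D:1, E:1, F:0, G:1

Answer: A:1, B:0, C:0, D:1, E:1, F:0, G:1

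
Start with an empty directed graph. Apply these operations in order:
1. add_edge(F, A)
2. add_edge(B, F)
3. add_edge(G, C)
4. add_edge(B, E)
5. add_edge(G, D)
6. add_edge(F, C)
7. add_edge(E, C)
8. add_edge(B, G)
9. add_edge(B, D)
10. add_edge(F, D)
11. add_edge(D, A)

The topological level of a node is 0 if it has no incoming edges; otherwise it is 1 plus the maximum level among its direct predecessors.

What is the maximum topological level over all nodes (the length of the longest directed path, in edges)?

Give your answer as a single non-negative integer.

Answer: 3

Derivation:
Op 1: add_edge(F, A). Edges now: 1
Op 2: add_edge(B, F). Edges now: 2
Op 3: add_edge(G, C). Edges now: 3
Op 4: add_edge(B, E). Edges now: 4
Op 5: add_edge(G, D). Edges now: 5
Op 6: add_edge(F, C). Edges now: 6
Op 7: add_edge(E, C). Edges now: 7
Op 8: add_edge(B, G). Edges now: 8
Op 9: add_edge(B, D). Edges now: 9
Op 10: add_edge(F, D). Edges now: 10
Op 11: add_edge(D, A). Edges now: 11
Compute levels (Kahn BFS):
  sources (in-degree 0): B
  process B: level=0
    B->D: in-degree(D)=2, level(D)>=1
    B->E: in-degree(E)=0, level(E)=1, enqueue
    B->F: in-degree(F)=0, level(F)=1, enqueue
    B->G: in-degree(G)=0, level(G)=1, enqueue
  process E: level=1
    E->C: in-degree(C)=2, level(C)>=2
  process F: level=1
    F->A: in-degree(A)=1, level(A)>=2
    F->C: in-degree(C)=1, level(C)>=2
    F->D: in-degree(D)=1, level(D)>=2
  process G: level=1
    G->C: in-degree(C)=0, level(C)=2, enqueue
    G->D: in-degree(D)=0, level(D)=2, enqueue
  process C: level=2
  process D: level=2
    D->A: in-degree(A)=0, level(A)=3, enqueue
  process A: level=3
All levels: A:3, B:0, C:2, D:2, E:1, F:1, G:1
max level = 3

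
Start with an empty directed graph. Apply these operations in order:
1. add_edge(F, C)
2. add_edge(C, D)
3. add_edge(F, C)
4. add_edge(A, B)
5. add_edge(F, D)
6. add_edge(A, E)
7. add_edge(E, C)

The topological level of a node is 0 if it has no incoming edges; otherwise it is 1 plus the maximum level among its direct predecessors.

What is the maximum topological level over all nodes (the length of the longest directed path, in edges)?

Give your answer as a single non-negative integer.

Answer: 3

Derivation:
Op 1: add_edge(F, C). Edges now: 1
Op 2: add_edge(C, D). Edges now: 2
Op 3: add_edge(F, C) (duplicate, no change). Edges now: 2
Op 4: add_edge(A, B). Edges now: 3
Op 5: add_edge(F, D). Edges now: 4
Op 6: add_edge(A, E). Edges now: 5
Op 7: add_edge(E, C). Edges now: 6
Compute levels (Kahn BFS):
  sources (in-degree 0): A, F
  process A: level=0
    A->B: in-degree(B)=0, level(B)=1, enqueue
    A->E: in-degree(E)=0, level(E)=1, enqueue
  process F: level=0
    F->C: in-degree(C)=1, level(C)>=1
    F->D: in-degree(D)=1, level(D)>=1
  process B: level=1
  process E: level=1
    E->C: in-degree(C)=0, level(C)=2, enqueue
  process C: level=2
    C->D: in-degree(D)=0, level(D)=3, enqueue
  process D: level=3
All levels: A:0, B:1, C:2, D:3, E:1, F:0
max level = 3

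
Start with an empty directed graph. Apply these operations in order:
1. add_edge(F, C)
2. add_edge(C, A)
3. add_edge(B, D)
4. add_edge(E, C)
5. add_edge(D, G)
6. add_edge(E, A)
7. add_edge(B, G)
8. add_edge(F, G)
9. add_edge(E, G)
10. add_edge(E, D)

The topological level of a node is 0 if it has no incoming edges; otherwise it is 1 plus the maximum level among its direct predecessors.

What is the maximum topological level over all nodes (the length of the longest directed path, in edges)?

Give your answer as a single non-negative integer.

Op 1: add_edge(F, C). Edges now: 1
Op 2: add_edge(C, A). Edges now: 2
Op 3: add_edge(B, D). Edges now: 3
Op 4: add_edge(E, C). Edges now: 4
Op 5: add_edge(D, G). Edges now: 5
Op 6: add_edge(E, A). Edges now: 6
Op 7: add_edge(B, G). Edges now: 7
Op 8: add_edge(F, G). Edges now: 8
Op 9: add_edge(E, G). Edges now: 9
Op 10: add_edge(E, D). Edges now: 10
Compute levels (Kahn BFS):
  sources (in-degree 0): B, E, F
  process B: level=0
    B->D: in-degree(D)=1, level(D)>=1
    B->G: in-degree(G)=3, level(G)>=1
  process E: level=0
    E->A: in-degree(A)=1, level(A)>=1
    E->C: in-degree(C)=1, level(C)>=1
    E->D: in-degree(D)=0, level(D)=1, enqueue
    E->G: in-degree(G)=2, level(G)>=1
  process F: level=0
    F->C: in-degree(C)=0, level(C)=1, enqueue
    F->G: in-degree(G)=1, level(G)>=1
  process D: level=1
    D->G: in-degree(G)=0, level(G)=2, enqueue
  process C: level=1
    C->A: in-degree(A)=0, level(A)=2, enqueue
  process G: level=2
  process A: level=2
All levels: A:2, B:0, C:1, D:1, E:0, F:0, G:2
max level = 2

Answer: 2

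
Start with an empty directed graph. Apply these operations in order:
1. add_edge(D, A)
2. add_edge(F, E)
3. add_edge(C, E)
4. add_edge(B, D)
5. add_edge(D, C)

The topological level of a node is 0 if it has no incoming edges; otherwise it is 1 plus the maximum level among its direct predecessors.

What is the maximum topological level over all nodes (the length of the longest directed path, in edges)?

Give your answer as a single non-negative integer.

Op 1: add_edge(D, A). Edges now: 1
Op 2: add_edge(F, E). Edges now: 2
Op 3: add_edge(C, E). Edges now: 3
Op 4: add_edge(B, D). Edges now: 4
Op 5: add_edge(D, C). Edges now: 5
Compute levels (Kahn BFS):
  sources (in-degree 0): B, F
  process B: level=0
    B->D: in-degree(D)=0, level(D)=1, enqueue
  process F: level=0
    F->E: in-degree(E)=1, level(E)>=1
  process D: level=1
    D->A: in-degree(A)=0, level(A)=2, enqueue
    D->C: in-degree(C)=0, level(C)=2, enqueue
  process A: level=2
  process C: level=2
    C->E: in-degree(E)=0, level(E)=3, enqueue
  process E: level=3
All levels: A:2, B:0, C:2, D:1, E:3, F:0
max level = 3

Answer: 3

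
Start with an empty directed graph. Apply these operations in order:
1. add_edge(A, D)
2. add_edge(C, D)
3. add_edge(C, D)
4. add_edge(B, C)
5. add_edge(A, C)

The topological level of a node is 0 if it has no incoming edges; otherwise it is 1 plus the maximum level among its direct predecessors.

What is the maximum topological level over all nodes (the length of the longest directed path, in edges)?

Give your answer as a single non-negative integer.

Answer: 2

Derivation:
Op 1: add_edge(A, D). Edges now: 1
Op 2: add_edge(C, D). Edges now: 2
Op 3: add_edge(C, D) (duplicate, no change). Edges now: 2
Op 4: add_edge(B, C). Edges now: 3
Op 5: add_edge(A, C). Edges now: 4
Compute levels (Kahn BFS):
  sources (in-degree 0): A, B
  process A: level=0
    A->C: in-degree(C)=1, level(C)>=1
    A->D: in-degree(D)=1, level(D)>=1
  process B: level=0
    B->C: in-degree(C)=0, level(C)=1, enqueue
  process C: level=1
    C->D: in-degree(D)=0, level(D)=2, enqueue
  process D: level=2
All levels: A:0, B:0, C:1, D:2
max level = 2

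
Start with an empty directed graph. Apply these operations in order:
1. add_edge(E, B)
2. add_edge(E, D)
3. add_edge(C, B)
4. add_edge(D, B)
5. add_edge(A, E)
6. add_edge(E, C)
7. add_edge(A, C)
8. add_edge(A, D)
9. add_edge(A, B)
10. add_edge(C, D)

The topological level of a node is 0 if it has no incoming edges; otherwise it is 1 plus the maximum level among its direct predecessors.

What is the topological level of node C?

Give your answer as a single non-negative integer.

Op 1: add_edge(E, B). Edges now: 1
Op 2: add_edge(E, D). Edges now: 2
Op 3: add_edge(C, B). Edges now: 3
Op 4: add_edge(D, B). Edges now: 4
Op 5: add_edge(A, E). Edges now: 5
Op 6: add_edge(E, C). Edges now: 6
Op 7: add_edge(A, C). Edges now: 7
Op 8: add_edge(A, D). Edges now: 8
Op 9: add_edge(A, B). Edges now: 9
Op 10: add_edge(C, D). Edges now: 10
Compute levels (Kahn BFS):
  sources (in-degree 0): A
  process A: level=0
    A->B: in-degree(B)=3, level(B)>=1
    A->C: in-degree(C)=1, level(C)>=1
    A->D: in-degree(D)=2, level(D)>=1
    A->E: in-degree(E)=0, level(E)=1, enqueue
  process E: level=1
    E->B: in-degree(B)=2, level(B)>=2
    E->C: in-degree(C)=0, level(C)=2, enqueue
    E->D: in-degree(D)=1, level(D)>=2
  process C: level=2
    C->B: in-degree(B)=1, level(B)>=3
    C->D: in-degree(D)=0, level(D)=3, enqueue
  process D: level=3
    D->B: in-degree(B)=0, level(B)=4, enqueue
  process B: level=4
All levels: A:0, B:4, C:2, D:3, E:1
level(C) = 2

Answer: 2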